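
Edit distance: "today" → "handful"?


Word 1: "today" (length 5)
Word 2: "handful" (length 7)
One optimal edit sequence (insert/delete/substitute each cost 1):
  1. insert 'h'  (+1)
  2. substitute 't' -> 'a'  (+1)
  3. substitute 'o' -> 'n'  (+1)
  4. keep 'd'
  5. insert 'f'  (+1)
  6. substitute 'a' -> 'u'  (+1)
  7. substitute 'y' -> 'l'  (+1)
Total edit operations: 6
Edit distance = 6


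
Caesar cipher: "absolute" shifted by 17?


Word: "absolute"
Shift: 17
Each letter → (letter + shift) mod 26:
  'a' (0) + 17 = 17 → 'r'
  'b' (1) + 17 = 18 → 's'
  's' (18) + 17 = 9 → 'j'
  'o' (14) + 17 = 5 → 'f'
  'l' (11) + 17 = 2 → 'c'
  'u' (20) + 17 = 11 → 'l'
  't' (19) + 17 = 10 → 'k'
  'e' (4) + 17 = 21 → 'v'
Result = "rsjfclkv"


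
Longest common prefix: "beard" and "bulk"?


Word 1: "beard"
Word 2: "bulk"
Comparing from start:
  Pos 0: 'b' == 'b'
  Pos 1: 'e' != 'u' (stop)
LCP = "b" (length 1)


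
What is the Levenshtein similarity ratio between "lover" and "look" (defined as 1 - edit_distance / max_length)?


Word 1: "lover" (length 5)
Word 2: "look" (length 4)
One optimal edit sequence:
  1. keep 'l'
  2. keep 'o'
  3. delete 'v'  (+1)
  4. substitute 'e' -> 'o'  (+1)
  5. substitute 'r' -> 'k'  (+1)
Edit distance = 3
Max length = max(5, 4) = 5
Similarity = 1 - 3/5
= 0.4000


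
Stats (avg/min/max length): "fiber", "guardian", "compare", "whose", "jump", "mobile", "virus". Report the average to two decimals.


Lengths: "fiber"=5, "guardian"=8, "compare"=7, "whose"=5, "jump"=4, "mobile"=6, "virus"=5
Sum = 40, Count = 7
Average = 40/7 = 5.71
= avg=5.71, min=4, max=8


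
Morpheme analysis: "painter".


Word: "painter"
Morphemes: paint + -er
Each morpheme carries meaning
= 2 morphemes


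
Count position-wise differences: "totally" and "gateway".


Comparing character by character (same length = 7):
  Pos 0: 't' vs 'g' !=
  Pos 1: 'o' vs 'a' !=
  Pos 2: 't' vs 't' =
  Pos 3: 'a' vs 'e' !=
  Pos 4: 'l' vs 'w' !=
  Pos 5: 'l' vs 'a' !=
  Pos 6: 'y' vs 'y' =
Hamming distance = 5


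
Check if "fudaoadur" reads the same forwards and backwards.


Word: "fudaoadur"
Reversed: "rudaoaduf"
Forward == Backward? fudaoadur != rudaoaduf
Palindrome = No


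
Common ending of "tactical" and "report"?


Word 1: "tactical"
Word 2: "report"
Comparing from end:
  Pos -1: 'l' != 't' (stop)
LCS = "" (length 0)


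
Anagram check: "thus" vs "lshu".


Word 1: "thus" → sorted: hstu
Word 2: "lshu" → sorted: hlsu
Same letters? hstu != hlsu
Anagram = No


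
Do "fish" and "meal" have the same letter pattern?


Pattern of "fish": [0, 1, 2, 3]
Pattern of "meal": [0, 1, 2, 3]
Patterns match
Same pattern = Yes


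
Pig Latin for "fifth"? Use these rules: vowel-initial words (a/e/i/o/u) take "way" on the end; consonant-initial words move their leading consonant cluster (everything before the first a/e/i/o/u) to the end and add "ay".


Word: "fifth"
Starts with consonant(s) → move to end, add 'ay'
Consonant cluster: "f"
Pig Latin = "ifthfay"


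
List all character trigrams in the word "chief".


Word: "chief" (length 5)
Number of trigrams = 5 - 3 + 1 = 3
  Position 0: "chi"
  Position 1: "hie"
  Position 2: "ief"
Trigrams = "chi", "hie", "ief"


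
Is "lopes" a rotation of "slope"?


Word: "slope", Candidate: "lopes"
Method: check if candidate is substring of word+word
"slopeslope" contains "lopes"? Yes
Is rotation = Yes


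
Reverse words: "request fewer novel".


Original: "request fewer novel"
Words (1..n): request | fewer | novel
Reversed (n..1): novel | fewer | request
Result = "novel fewer request"


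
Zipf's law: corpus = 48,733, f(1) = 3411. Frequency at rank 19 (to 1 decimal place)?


Zipf's law: f(r) = f(1) / r
f(1) = 3411
f(19) = 3411 / 19
= 179.5 occurrences


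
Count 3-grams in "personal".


Word: "personal" (length 8)
Number of 3-grams = length - 3 + 1 = 8 - 3 + 1
= 6


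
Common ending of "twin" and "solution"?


Word 1: "twin"
Word 2: "solution"
Comparing from end:
  Pos -1: 'n' == 'n'
  Pos -2: 'i' != 'o' (stop)
LCS = "n" (length 1)


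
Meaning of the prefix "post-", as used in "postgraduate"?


Prefix: post-
As in: postgraduate -> post- + graduate
Meaning = after


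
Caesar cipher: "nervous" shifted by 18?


Word: "nervous"
Shift: 18
Each letter → (letter + shift) mod 26:
  'n' (13) + 18 = 5 → 'f'
  'e' (4) + 18 = 22 → 'w'
  'r' (17) + 18 = 9 → 'j'
  'v' (21) + 18 = 13 → 'n'
  'o' (14) + 18 = 6 → 'g'
  'u' (20) + 18 = 12 → 'm'
  's' (18) + 18 = 10 → 'k'
Result = "fwjngmk"


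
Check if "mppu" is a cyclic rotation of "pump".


Word: "pump", Candidate: "mppu"
Method: check if candidate is substring of word+word
"pumppump" contains "mppu"? Yes
Is rotation = Yes


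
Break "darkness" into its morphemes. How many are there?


Word: "darkness"
Morphemes: dark | -ness
Each morpheme carries meaning
= 2 morphemes


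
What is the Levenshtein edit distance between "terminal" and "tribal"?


Word 1: "terminal" (length 8)
Word 2: "tribal" (length 6)
One optimal edit sequence (insert/delete/substitute each cost 1):
  1. keep 't'
  2. delete 'e'  (+1)
  3. keep 'r'
  4. delete 'm'  (+1)
  5. keep 'i'
  6. substitute 'n' -> 'b'  (+1)
  7. keep 'a'
  8. keep 'l'
Total edit operations: 3
Edit distance = 3


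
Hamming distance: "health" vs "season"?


Comparing character by character (same length = 6):
  Pos 0: 'h' vs 's' !=
  Pos 1: 'e' vs 'e' =
  Pos 2: 'a' vs 'a' =
  Pos 3: 'l' vs 's' !=
  Pos 4: 't' vs 'o' !=
  Pos 5: 'h' vs 'n' !=
Hamming distance = 4


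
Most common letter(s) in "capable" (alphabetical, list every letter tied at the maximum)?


Word: "capable"
Letter counts:
  'a': 2
  'b': 1
  'c': 1
  'e': 1
  'l': 1
  'p': 1
Maximum count = 2
Most frequent = 'a' (2 times each)


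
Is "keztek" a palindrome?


Word: "keztek"
Reversed: "ketzek"
Forward == Backward? keztek != ketzek
Palindrome = No


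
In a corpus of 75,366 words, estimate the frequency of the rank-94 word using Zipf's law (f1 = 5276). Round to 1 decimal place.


Zipf's law: f(r) = f(1) / r
f(1) = 5276
f(94) = 5276 / 94
= 56.1 occurrences


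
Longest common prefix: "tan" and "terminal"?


Word 1: "tan"
Word 2: "terminal"
Comparing from start:
  Pos 0: 't' == 't'
  Pos 1: 'a' != 'e' (stop)
LCP = "t" (length 1)


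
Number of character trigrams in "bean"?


Word: "bean" (length 4)
Number of 3-grams = length - 3 + 1 = 4 - 3 + 1
= 2


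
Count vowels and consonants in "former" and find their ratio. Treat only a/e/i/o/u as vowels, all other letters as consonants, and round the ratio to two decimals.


Word: "former"
Vowels (a,e,i,o,u): 2
Consonants: 4
Ratio = 2/4
= 0.50


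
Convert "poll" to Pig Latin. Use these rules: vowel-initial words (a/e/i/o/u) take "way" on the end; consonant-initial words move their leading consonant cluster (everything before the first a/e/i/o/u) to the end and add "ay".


Word: "poll"
Starts with consonant(s) → move to end, add 'ay'
Consonant cluster: "p"
Pig Latin = "ollpay"


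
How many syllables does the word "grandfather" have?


Word: "grandfather"
Syllable breakdown: grand · fa · ther
Counting: 3 parts
= 3 syllables


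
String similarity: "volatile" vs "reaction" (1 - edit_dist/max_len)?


Word 1: "volatile" (length 8)
Word 2: "reaction" (length 8)
One optimal edit sequence:
  1. substitute 'v' -> 'r'  (+1)
  2. substitute 'o' -> 'e'  (+1)
  3. substitute 'l' -> 'a'  (+1)
  4. substitute 'a' -> 'c'  (+1)
  5. keep 't'
  6. keep 'i'
  7. substitute 'l' -> 'o'  (+1)
  8. substitute 'e' -> 'n'  (+1)
Edit distance = 6
Max length = max(8, 8) = 8
Similarity = 1 - 6/8
= 0.2500


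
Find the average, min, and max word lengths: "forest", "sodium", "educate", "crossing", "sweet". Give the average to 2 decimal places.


Lengths: "forest"=6, "sodium"=6, "educate"=7, "crossing"=8, "sweet"=5
Sum = 32, Count = 5
Average = 32/5 = 6.40
= avg=6.40, min=5, max=8


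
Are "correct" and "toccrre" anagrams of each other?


Word 1: "correct" → sorted: cceorrt
Word 2: "toccrre" → sorted: cceorrt
Same letters? cceorrt == cceorrt
Anagram = Yes


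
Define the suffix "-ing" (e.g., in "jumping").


Suffix: -ing
Example: jumping = jump + -ing
Meaning = present participle


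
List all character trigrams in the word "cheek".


Word: "cheek" (length 5)
Number of trigrams = 5 - 3 + 1 = 3
  Position 0: "che"
  Position 1: "hee"
  Position 2: "eek"
Trigrams = "che", "hee", "eek"


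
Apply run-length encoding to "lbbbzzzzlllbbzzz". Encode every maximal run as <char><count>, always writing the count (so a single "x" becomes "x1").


String: "lbbbzzzzlllbbzzz"
Scanning for consecutive runs:
  'l' x 1
  'b' x 3
  'z' x 4
  'l' x 3
  'b' x 2
  'z' x 3
RLE = "l1b3z4l3b2z3"


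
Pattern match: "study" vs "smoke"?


Pattern of "study": [0, 1, 2, 3, 4]
Pattern of "smoke": [0, 1, 2, 3, 4]
Patterns match
Same pattern = Yes


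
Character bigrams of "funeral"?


Word: "funeral" (length 7)
Number of bigrams = 7 - 2 + 1 = 6
  Position 0: "fu"
  Position 1: "un"
  Position 2: "ne"
  Position 3: "er"
  Position 4: "ra"
  Position 5: "al"
Bigrams = "fu", "un", "ne", "er", "ra", "al"


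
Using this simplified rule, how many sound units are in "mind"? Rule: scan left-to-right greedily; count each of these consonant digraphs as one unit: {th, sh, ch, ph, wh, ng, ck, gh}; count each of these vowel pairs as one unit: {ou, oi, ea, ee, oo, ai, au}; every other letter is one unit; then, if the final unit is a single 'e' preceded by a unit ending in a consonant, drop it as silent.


Word: "mind" (4 letters)
Left-to-right scan:
  1. 'm' (letter)
  2. 'i' (letter)
  3. 'n' (letter)
  4. 'd' (letter)
Units from scan: 4
Sound units = 4 units


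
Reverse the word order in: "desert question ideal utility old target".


Original: "desert question ideal utility old target"
Words (1..n): desert | question | ideal | utility | old | target
Reversed (n..1): target | old | utility | ideal | question | desert
Result = "target old utility ideal question desert"


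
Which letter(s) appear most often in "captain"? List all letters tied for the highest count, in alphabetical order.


Word: "captain"
Letter counts:
  'a': 2
  'c': 1
  'i': 1
  'n': 1
  'p': 1
  't': 1
Maximum count = 2
Most frequent = 'a' (2 times each)


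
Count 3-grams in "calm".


Word: "calm" (length 4)
Number of 3-grams = length - 3 + 1 = 4 - 3 + 1
= 2


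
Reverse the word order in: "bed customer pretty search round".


Original: "bed customer pretty search round"
Words (1..n): bed | customer | pretty | search | round
Reversed (n..1): round | search | pretty | customer | bed
Result = "round search pretty customer bed"


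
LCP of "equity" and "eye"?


Word 1: "equity"
Word 2: "eye"
Comparing from start:
  Pos 0: 'e' == 'e'
  Pos 1: 'q' != 'y' (stop)
LCP = "e" (length 1)


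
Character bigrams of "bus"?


Word: "bus" (length 3)
Number of bigrams = 3 - 2 + 1 = 2
  Position 0: "bu"
  Position 1: "us"
Bigrams = "bu", "us"


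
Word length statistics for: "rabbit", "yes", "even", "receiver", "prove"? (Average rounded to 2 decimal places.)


Lengths: "rabbit"=6, "yes"=3, "even"=4, "receiver"=8, "prove"=5
Sum = 26, Count = 5
Average = 26/5 = 5.20
= avg=5.20, min=3, max=8


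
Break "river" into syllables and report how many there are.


Word: "river"
Syllable breakdown: riv-er
Counting: 2 parts
= 2 syllables


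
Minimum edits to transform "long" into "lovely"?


Word 1: "long" (length 4)
Word 2: "lovely" (length 6)
One optimal edit sequence (insert/delete/substitute each cost 1):
  1. keep 'l'
  2. keep 'o'
  3. insert 'v'  (+1)
  4. insert 'e'  (+1)
  5. substitute 'n' -> 'l'  (+1)
  6. substitute 'g' -> 'y'  (+1)
Total edit operations: 4
Edit distance = 4


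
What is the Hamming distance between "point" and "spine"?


Comparing character by character (same length = 5):
  Pos 0: 'p' vs 's' !=
  Pos 1: 'o' vs 'p' !=
  Pos 2: 'i' vs 'i' =
  Pos 3: 'n' vs 'n' =
  Pos 4: 't' vs 'e' !=
Hamming distance = 3


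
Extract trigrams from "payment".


Word: "payment" (length 7)
Number of trigrams = 7 - 3 + 1 = 5
  Position 0: "pay"
  Position 1: "aym"
  Position 2: "yme"
  Position 3: "men"
  Position 4: "ent"
Trigrams = "pay", "aym", "yme", "men", "ent"


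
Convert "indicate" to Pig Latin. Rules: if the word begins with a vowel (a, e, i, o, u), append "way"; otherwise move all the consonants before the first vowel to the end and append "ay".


Word: "indicate"
Starts with vowel → add 'way'
Pig Latin = "indicateway"


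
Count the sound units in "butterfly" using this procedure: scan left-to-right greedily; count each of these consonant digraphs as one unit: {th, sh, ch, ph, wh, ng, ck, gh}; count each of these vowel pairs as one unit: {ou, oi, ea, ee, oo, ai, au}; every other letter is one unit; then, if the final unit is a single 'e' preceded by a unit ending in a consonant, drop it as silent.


Word: "butterfly" (9 letters)
Left-to-right scan:
  1. 'b' (letter)
  2. 'u' (letter)
  3. 't' (letter)
  4. 't' (letter)
  5. 'e' (letter)
  6. 'r' (letter)
  7. 'f' (letter)
  8. 'l' (letter)
  9. 'y' (letter)
Units from scan: 9
Sound units = 9 units


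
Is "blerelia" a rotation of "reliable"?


Word: "reliable", Candidate: "blerelia"
Method: check if candidate is substring of word+word
"reliablereliable" contains "blerelia"? Yes
Is rotation = Yes


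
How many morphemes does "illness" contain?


Word: "illness"
Morphemes: ill / -ness
Each morpheme carries meaning
= 2 morphemes


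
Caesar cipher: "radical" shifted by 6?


Word: "radical"
Shift: 6
Each letter → (letter + shift) mod 26:
  'r' (17) + 6 = 23 → 'x'
  'a' (0) + 6 = 6 → 'g'
  'd' (3) + 6 = 9 → 'j'
  'i' (8) + 6 = 14 → 'o'
  'c' (2) + 6 = 8 → 'i'
  'a' (0) + 6 = 6 → 'g'
  'l' (11) + 6 = 17 → 'r'
Result = "xgjoigr"


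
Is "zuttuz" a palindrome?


Word: "zuttuz"
Reversed: "zuttuz"
Forward == Backward? zuttuz == zuttuz
Palindrome = Yes


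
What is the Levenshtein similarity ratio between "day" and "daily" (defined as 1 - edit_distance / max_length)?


Word 1: "day" (length 3)
Word 2: "daily" (length 5)
One optimal edit sequence:
  1. keep 'd'
  2. keep 'a'
  3. insert 'i'  (+1)
  4. insert 'l'  (+1)
  5. keep 'y'
Edit distance = 2
Max length = max(3, 5) = 5
Similarity = 1 - 2/5
= 0.6000


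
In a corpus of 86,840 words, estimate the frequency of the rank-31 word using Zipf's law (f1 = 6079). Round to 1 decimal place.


Zipf's law: f(r) = f(1) / r
f(1) = 6079
f(31) = 6079 / 31
= 196.1 occurrences


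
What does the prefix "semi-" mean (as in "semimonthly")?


Prefix: semi-
Example: semimonthly (semi- + monthly)
Meaning = half


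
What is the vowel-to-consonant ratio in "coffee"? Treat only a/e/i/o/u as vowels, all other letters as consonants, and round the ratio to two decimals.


Word: "coffee"
Vowels (a,e,i,o,u): 3
Consonants: 3
Ratio = 3/3
= 1.00


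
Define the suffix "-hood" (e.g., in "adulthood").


Suffix: -hood
Example: adulthood = adult + -hood
Meaning = state / condition


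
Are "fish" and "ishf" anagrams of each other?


Word 1: "fish" → sorted: fhis
Word 2: "ishf" → sorted: fhis
Same letters? fhis == fhis
Anagram = Yes


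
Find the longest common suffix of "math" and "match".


Word 1: "math"
Word 2: "match"
Comparing from end:
  Pos -1: 'h' == 'h'
  Pos -2: 't' != 'c' (stop)
LCS = "h" (length 1)


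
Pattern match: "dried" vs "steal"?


Pattern of "dried": [0, 1, 2, 3, 0]
Pattern of "steal": [0, 1, 2, 3, 4]
Patterns do not match
Same pattern = No


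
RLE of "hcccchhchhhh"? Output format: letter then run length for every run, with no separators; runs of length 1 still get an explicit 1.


String: "hcccchhchhhh"
Scanning for consecutive runs:
  'h' x 1
  'c' x 4
  'h' x 2
  'c' x 1
  'h' x 4
RLE = "h1c4h2c1h4"


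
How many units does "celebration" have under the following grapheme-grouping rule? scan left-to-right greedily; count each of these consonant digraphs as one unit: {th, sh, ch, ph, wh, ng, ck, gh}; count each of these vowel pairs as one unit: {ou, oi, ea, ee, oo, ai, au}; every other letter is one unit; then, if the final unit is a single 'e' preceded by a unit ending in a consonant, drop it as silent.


Word: "celebration" (11 letters)
Left-to-right scan:
  [1] 'c' (letter)
  [2] 'e' (letter)
  [3] 'l' (letter)
  [4] 'e' (letter)
  [5] 'b' (letter)
  [6] 'r' (letter)
  [7] 'a' (letter)
  [8] 't' (letter)
  [9] 'i' (letter)
  [10] 'o' (letter)
  [11] 'n' (letter)
Units from scan: 11
Sound units = 11 units


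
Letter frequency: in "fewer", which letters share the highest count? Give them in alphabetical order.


Word: "fewer"
Letter counts:
  'e': 2
  'f': 1
  'r': 1
  'w': 1
Maximum count = 2
Most frequent = 'e' (2 times each)


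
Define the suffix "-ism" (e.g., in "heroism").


Suffix: -ism
Example: heroism (hero + -ism)
Meaning = belief / practice


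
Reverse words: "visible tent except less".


Original: "visible tent except less"
Words (1..n): visible | tent | except | less
Reversed (n..1): less | except | tent | visible
Result = "less except tent visible"


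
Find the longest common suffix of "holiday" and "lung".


Word 1: "holiday"
Word 2: "lung"
Comparing from end:
  Pos -1: 'y' != 'g' (stop)
LCS = "" (length 0)


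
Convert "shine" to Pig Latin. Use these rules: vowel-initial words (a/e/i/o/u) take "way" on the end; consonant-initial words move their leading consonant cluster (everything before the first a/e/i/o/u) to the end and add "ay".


Word: "shine"
Starts with consonant(s) → move to end, add 'ay'
Consonant cluster: "sh"
Pig Latin = "ineshay"


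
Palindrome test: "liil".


Word: "liil"
Reversed: "liil"
Forward == Backward? liil == liil
Palindrome = Yes


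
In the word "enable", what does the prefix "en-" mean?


Prefix: en-
Example: enable = en- + able
Meaning = cause to / put into


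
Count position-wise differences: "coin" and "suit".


Comparing character by character (same length = 4):
  Pos 0: 'c' vs 's' !=
  Pos 1: 'o' vs 'u' !=
  Pos 2: 'i' vs 'i' =
  Pos 3: 'n' vs 't' !=
Hamming distance = 3


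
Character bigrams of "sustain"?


Word: "sustain" (length 7)
Number of bigrams = 7 - 2 + 1 = 6
  Position 0: "su"
  Position 1: "us"
  Position 2: "st"
  Position 3: "ta"
  Position 4: "ai"
  Position 5: "in"
Bigrams = "su", "us", "st", "ta", "ai", "in"


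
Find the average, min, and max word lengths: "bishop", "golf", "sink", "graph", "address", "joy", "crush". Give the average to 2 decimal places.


Lengths: "bishop"=6, "golf"=4, "sink"=4, "graph"=5, "address"=7, "joy"=3, "crush"=5
Sum = 34, Count = 7
Average = 34/7 = 4.86
= avg=4.86, min=3, max=7


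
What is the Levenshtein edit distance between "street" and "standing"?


Word 1: "street" (length 6)
Word 2: "standing" (length 8)
One optimal edit sequence (insert/delete/substitute each cost 1):
  1. keep 's'
  2. keep 't'
  3. insert 'a'  (+1)
  4. insert 'n'  (+1)
  5. substitute 'r' -> 'd'  (+1)
  6. substitute 'e' -> 'i'  (+1)
  7. substitute 'e' -> 'n'  (+1)
  8. substitute 't' -> 'g'  (+1)
Total edit operations: 6
Edit distance = 6


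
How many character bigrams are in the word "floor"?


Word: "floor" (length 5)
Number of 2-grams = length - 2 + 1 = 5 - 2 + 1
= 4


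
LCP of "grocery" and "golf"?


Word 1: "grocery"
Word 2: "golf"
Comparing from start:
  Pos 0: 'g' == 'g'
  Pos 1: 'r' != 'o' (stop)
LCP = "g" (length 1)


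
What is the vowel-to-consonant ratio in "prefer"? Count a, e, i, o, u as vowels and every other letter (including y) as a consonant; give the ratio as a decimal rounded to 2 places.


Word: "prefer"
Vowels (a,e,i,o,u): 2
Consonants: 4
Ratio = 2/4
= 0.50


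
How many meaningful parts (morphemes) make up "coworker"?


Word: "coworker"
Morphemes: co- / work / -er
Each morpheme carries meaning
= 3 morphemes


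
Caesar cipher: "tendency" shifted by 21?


Word: "tendency"
Shift: 21
Each letter → (letter + shift) mod 26:
  't' (19) + 21 = 14 → 'o'
  'e' (4) + 21 = 25 → 'z'
  'n' (13) + 21 = 8 → 'i'
  'd' (3) + 21 = 24 → 'y'
  'e' (4) + 21 = 25 → 'z'
  'n' (13) + 21 = 8 → 'i'
  'c' (2) + 21 = 23 → 'x'
  'y' (24) + 21 = 19 → 't'
Result = "oziyzixt"


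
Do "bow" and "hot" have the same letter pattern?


Pattern of "bow": [0, 1, 2]
Pattern of "hot": [0, 1, 2]
Patterns match
Same pattern = Yes


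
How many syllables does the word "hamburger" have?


Word: "hamburger"
Syllable breakdown: ham-bur-ger
Counting: 3 parts
= 3 syllables


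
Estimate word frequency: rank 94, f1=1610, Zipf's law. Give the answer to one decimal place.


Zipf's law: f(r) = f(1) / r
f(1) = 1610
f(94) = 1610 / 94
= 17.1 occurrences


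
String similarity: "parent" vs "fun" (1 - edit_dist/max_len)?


Word 1: "parent" (length 6)
Word 2: "fun" (length 3)
One optimal edit sequence:
  1. delete 'p'  (+1)
  2. delete 'a'  (+1)
  3. substitute 'r' -> 'f'  (+1)
  4. substitute 'e' -> 'u'  (+1)
  5. keep 'n'
  6. delete 't'  (+1)
Edit distance = 5
Max length = max(6, 3) = 6
Similarity = 1 - 5/6
= 0.1667


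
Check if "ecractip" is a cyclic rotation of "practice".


Word: "practice", Candidate: "ecractip"
Method: check if candidate is substring of word+word
"practicepractice" contains "ecractip"? No
Is rotation = No


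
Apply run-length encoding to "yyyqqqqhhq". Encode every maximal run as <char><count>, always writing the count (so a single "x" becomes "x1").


String: "yyyqqqqhhq"
Scanning for consecutive runs:
  'y' x 3
  'q' x 4
  'h' x 2
  'q' x 1
RLE = "y3q4h2q1"


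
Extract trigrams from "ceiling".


Word: "ceiling" (length 7)
Number of trigrams = 7 - 3 + 1 = 5
  Position 0: "cei"
  Position 1: "eil"
  Position 2: "ili"
  Position 3: "lin"
  Position 4: "ing"
Trigrams = "cei", "eil", "ili", "lin", "ing"


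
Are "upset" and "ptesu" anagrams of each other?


Word 1: "upset" → sorted: epstu
Word 2: "ptesu" → sorted: epstu
Same letters? epstu == epstu
Anagram = Yes


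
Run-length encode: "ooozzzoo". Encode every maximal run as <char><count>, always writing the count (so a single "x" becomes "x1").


String: "ooozzzoo"
Scanning for consecutive runs:
  'o' x 3
  'z' x 3
  'o' x 2
RLE = "o3z3o2"


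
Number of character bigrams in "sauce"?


Word: "sauce" (length 5)
Number of 2-grams = length - 2 + 1 = 5 - 2 + 1
= 4


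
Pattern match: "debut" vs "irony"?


Pattern of "debut": [0, 1, 2, 3, 4]
Pattern of "irony": [0, 1, 2, 3, 4]
Patterns match
Same pattern = Yes


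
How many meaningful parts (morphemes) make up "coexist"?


Word: "coexist"
Morphemes: co- / exist
Each morpheme carries meaning
= 2 morphemes


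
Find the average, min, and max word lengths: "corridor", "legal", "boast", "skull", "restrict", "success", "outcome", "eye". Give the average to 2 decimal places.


Lengths: "corridor"=8, "legal"=5, "boast"=5, "skull"=5, "restrict"=8, "success"=7, "outcome"=7, "eye"=3
Sum = 48, Count = 8
Average = 48/8 = 6.00
= avg=6.00, min=3, max=8


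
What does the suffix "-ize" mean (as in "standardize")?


Suffix: -ize
As in: standardize -> standard + -ize
Meaning = to make


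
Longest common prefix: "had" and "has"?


Word 1: "had"
Word 2: "has"
Comparing from start:
  Pos 0: 'h' == 'h'
  Pos 1: 'a' == 'a'
  Pos 2: 'd' != 's' (stop)
LCP = "ha" (length 2)


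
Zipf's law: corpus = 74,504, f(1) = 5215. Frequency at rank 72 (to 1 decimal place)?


Zipf's law: f(r) = f(1) / r
f(1) = 5215
f(72) = 5215 / 72
= 72.4 occurrences


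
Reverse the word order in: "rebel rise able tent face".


Original: "rebel rise able tent face"
Words (1..n): rebel | rise | able | tent | face
Reversed (n..1): face | tent | able | rise | rebel
Result = "face tent able rise rebel"


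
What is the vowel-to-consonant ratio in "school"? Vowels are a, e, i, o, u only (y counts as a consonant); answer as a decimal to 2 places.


Word: "school"
Vowels (a,e,i,o,u): 2
Consonants: 4
Ratio = 2/4
= 0.50


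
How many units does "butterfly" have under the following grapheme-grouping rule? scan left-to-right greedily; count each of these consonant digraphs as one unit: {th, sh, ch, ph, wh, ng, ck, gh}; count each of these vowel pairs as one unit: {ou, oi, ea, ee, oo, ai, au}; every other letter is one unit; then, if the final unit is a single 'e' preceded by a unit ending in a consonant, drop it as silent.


Word: "butterfly" (9 letters)
Left-to-right scan:
  (1) 'b' (letter)
  (2) 'u' (letter)
  (3) 't' (letter)
  (4) 't' (letter)
  (5) 'e' (letter)
  (6) 'r' (letter)
  (7) 'f' (letter)
  (8) 'l' (letter)
  (9) 'y' (letter)
Units from scan: 9
Sound units = 9 units


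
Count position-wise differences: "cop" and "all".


Comparing character by character (same length = 3):
  Pos 0: 'c' vs 'a' !=
  Pos 1: 'o' vs 'l' !=
  Pos 2: 'p' vs 'l' !=
Hamming distance = 3


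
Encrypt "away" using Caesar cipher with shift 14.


Word: "away"
Shift: 14
Each letter → (letter + shift) mod 26:
  'a' (0) + 14 = 14 → 'o'
  'w' (22) + 14 = 10 → 'k'
  'a' (0) + 14 = 14 → 'o'
  'y' (24) + 14 = 12 → 'm'
Result = "okom"


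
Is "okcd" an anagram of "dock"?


Word 1: "dock" → sorted: cdko
Word 2: "okcd" → sorted: cdko
Same letters? cdko == cdko
Anagram = Yes


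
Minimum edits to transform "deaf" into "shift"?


Word 1: "deaf" (length 4)
Word 2: "shift" (length 5)
One optimal edit sequence (insert/delete/substitute each cost 1):
  1. substitute 'd' -> 's'  (+1)
  2. substitute 'e' -> 'h'  (+1)
  3. substitute 'a' -> 'i'  (+1)
  4. keep 'f'
  5. insert 't'  (+1)
Total edit operations: 4
Edit distance = 4


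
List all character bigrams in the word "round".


Word: "round" (length 5)
Number of bigrams = 5 - 2 + 1 = 4
  Position 0: "ro"
  Position 1: "ou"
  Position 2: "un"
  Position 3: "nd"
Bigrams = "ro", "ou", "un", "nd"


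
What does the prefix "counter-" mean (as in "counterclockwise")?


Prefix: counter-
As in: counterclockwise -> counter- + clockwise
Meaning = against / opposite


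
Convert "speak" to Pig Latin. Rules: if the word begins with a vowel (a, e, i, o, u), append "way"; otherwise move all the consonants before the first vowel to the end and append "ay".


Word: "speak"
Starts with consonant(s) → move to end, add 'ay'
Consonant cluster: "sp"
Pig Latin = "eakspay"


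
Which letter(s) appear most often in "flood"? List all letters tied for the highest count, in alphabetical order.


Word: "flood"
Letter counts:
  'd': 1
  'f': 1
  'l': 1
  'o': 2
Maximum count = 2
Most frequent = 'o' (2 times each)


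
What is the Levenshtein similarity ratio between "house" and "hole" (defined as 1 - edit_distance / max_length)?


Word 1: "house" (length 5)
Word 2: "hole" (length 4)
One optimal edit sequence:
  1. keep 'h'
  2. keep 'o'
  3. delete 'u'  (+1)
  4. substitute 's' -> 'l'  (+1)
  5. keep 'e'
Edit distance = 2
Max length = max(5, 4) = 5
Similarity = 1 - 2/5
= 0.6000


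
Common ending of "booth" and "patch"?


Word 1: "booth"
Word 2: "patch"
Comparing from end:
  Pos -1: 'h' == 'h'
  Pos -2: 't' != 'c' (stop)
LCS = "h" (length 1)


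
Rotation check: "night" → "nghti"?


Word: "night", Candidate: "nghti"
Method: check if candidate is substring of word+word
"nightnight" contains "nghti"? No
Is rotation = No


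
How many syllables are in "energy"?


Word: "energy"
Syllable breakdown: en-er-gy
Counting: 3 parts
= 3 syllables


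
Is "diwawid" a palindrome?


Word: "diwawid"
Reversed: "diwawid"
Forward == Backward? diwawid == diwawid
Palindrome = Yes


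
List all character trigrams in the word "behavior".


Word: "behavior" (length 8)
Number of trigrams = 8 - 3 + 1 = 6
  Position 0: "beh"
  Position 1: "eha"
  Position 2: "hav"
  Position 3: "avi"
  Position 4: "vio"
  Position 5: "ior"
Trigrams = "beh", "eha", "hav", "avi", "vio", "ior"


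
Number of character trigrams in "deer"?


Word: "deer" (length 4)
Number of 3-grams = length - 3 + 1 = 4 - 3 + 1
= 2


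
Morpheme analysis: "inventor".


Word: "inventor"
Morphemes: invent + -or
Each morpheme carries meaning
= 2 morphemes


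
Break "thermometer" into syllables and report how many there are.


Word: "thermometer"
Syllable breakdown: ther / mom / e / ter
Counting: 4 parts
= 4 syllables


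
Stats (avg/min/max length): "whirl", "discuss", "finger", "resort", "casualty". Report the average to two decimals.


Lengths: "whirl"=5, "discuss"=7, "finger"=6, "resort"=6, "casualty"=8
Sum = 32, Count = 5
Average = 32/5 = 6.40
= avg=6.40, min=5, max=8


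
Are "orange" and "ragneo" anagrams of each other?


Word 1: "orange" → sorted: aegnor
Word 2: "ragneo" → sorted: aegnor
Same letters? aegnor == aegnor
Anagram = Yes


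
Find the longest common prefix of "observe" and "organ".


Word 1: "observe"
Word 2: "organ"
Comparing from start:
  Pos 0: 'o' == 'o'
  Pos 1: 'b' != 'r' (stop)
LCP = "o" (length 1)


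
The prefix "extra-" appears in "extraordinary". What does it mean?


Prefix: extra-
Example: extraordinary = extra- + ordinary
Meaning = beyond


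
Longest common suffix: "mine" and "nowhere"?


Word 1: "mine"
Word 2: "nowhere"
Comparing from end:
  Pos -1: 'e' == 'e'
  Pos -2: 'n' != 'r' (stop)
LCS = "e" (length 1)


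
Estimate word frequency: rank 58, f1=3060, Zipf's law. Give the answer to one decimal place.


Zipf's law: f(r) = f(1) / r
f(1) = 3060
f(58) = 3060 / 58
= 52.8 occurrences


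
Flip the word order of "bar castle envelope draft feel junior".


Original: "bar castle envelope draft feel junior"
Words (1..n): bar | castle | envelope | draft | feel | junior
Reversed (n..1): junior | feel | draft | envelope | castle | bar
Result = "junior feel draft envelope castle bar"


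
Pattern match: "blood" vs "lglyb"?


Pattern of "blood": [0, 1, 2, 2, 3]
Pattern of "lglyb": [0, 1, 0, 2, 3]
Patterns do not match
Same pattern = No


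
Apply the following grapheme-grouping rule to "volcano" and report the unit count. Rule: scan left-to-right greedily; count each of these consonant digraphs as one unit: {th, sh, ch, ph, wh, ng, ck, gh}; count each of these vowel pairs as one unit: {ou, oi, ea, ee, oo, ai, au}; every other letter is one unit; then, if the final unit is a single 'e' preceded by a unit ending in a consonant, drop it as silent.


Word: "volcano" (7 letters)
Left-to-right scan:
  1. 'v' (letter)
  2. 'o' (letter)
  3. 'l' (letter)
  4. 'c' (letter)
  5. 'a' (letter)
  6. 'n' (letter)
  7. 'o' (letter)
Units from scan: 7
Sound units = 7 units


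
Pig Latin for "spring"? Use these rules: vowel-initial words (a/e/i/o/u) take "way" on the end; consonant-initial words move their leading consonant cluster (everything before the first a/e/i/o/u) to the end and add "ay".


Word: "spring"
Starts with consonant(s) → move to end, add 'ay'
Consonant cluster: "spr"
Pig Latin = "ingspray"


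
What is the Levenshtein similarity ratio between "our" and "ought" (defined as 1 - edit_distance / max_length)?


Word 1: "our" (length 3)
Word 2: "ought" (length 5)
One optimal edit sequence:
  1. keep 'o'
  2. keep 'u'
  3. insert 'g'  (+1)
  4. insert 'h'  (+1)
  5. substitute 'r' -> 't'  (+1)
Edit distance = 3
Max length = max(3, 5) = 5
Similarity = 1 - 3/5
= 0.4000


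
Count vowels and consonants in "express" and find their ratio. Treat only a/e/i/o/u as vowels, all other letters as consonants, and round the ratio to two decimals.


Word: "express"
Vowels (a,e,i,o,u): 2
Consonants: 5
Ratio = 2/5
= 0.40


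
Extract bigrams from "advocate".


Word: "advocate" (length 8)
Number of bigrams = 8 - 2 + 1 = 7
  Position 0: "ad"
  Position 1: "dv"
  Position 2: "vo"
  Position 3: "oc"
  Position 4: "ca"
  Position 5: "at"
  Position 6: "te"
Bigrams = "ad", "dv", "vo", "oc", "ca", "at", "te"


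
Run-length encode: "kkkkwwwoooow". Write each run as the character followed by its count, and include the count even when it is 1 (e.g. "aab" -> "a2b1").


String: "kkkkwwwoooow"
Scanning for consecutive runs:
  'k' x 4
  'w' x 3
  'o' x 4
  'w' x 1
RLE = "k4w3o4w1"


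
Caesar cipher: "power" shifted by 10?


Word: "power"
Shift: 10
Each letter → (letter + shift) mod 26:
  'p' (15) + 10 = 25 → 'z'
  'o' (14) + 10 = 24 → 'y'
  'w' (22) + 10 = 6 → 'g'
  'e' (4) + 10 = 14 → 'o'
  'r' (17) + 10 = 1 → 'b'
Result = "zygob"


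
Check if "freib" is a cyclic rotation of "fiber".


Word: "fiber", Candidate: "freib"
Method: check if candidate is substring of word+word
"fiberfiber" contains "freib"? No
Is rotation = No


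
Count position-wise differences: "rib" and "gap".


Comparing character by character (same length = 3):
  Pos 0: 'r' vs 'g' !=
  Pos 1: 'i' vs 'a' !=
  Pos 2: 'b' vs 'p' !=
Hamming distance = 3


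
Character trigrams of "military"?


Word: "military" (length 8)
Number of trigrams = 8 - 3 + 1 = 6
  Position 0: "mil"
  Position 1: "ili"
  Position 2: "lit"
  Position 3: "ita"
  Position 4: "tar"
  Position 5: "ary"
Trigrams = "mil", "ili", "lit", "ita", "tar", "ary"


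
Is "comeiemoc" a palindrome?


Word: "comeiemoc"
Reversed: "comeiemoc"
Forward == Backward? comeiemoc == comeiemoc
Palindrome = Yes


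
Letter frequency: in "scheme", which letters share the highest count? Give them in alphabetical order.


Word: "scheme"
Letter counts:
  'c': 1
  'e': 2
  'h': 1
  'm': 1
  's': 1
Maximum count = 2
Most frequent = 'e' (2 times each)


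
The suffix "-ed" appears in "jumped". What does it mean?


Suffix: -ed
As in: jumped -> jump + -ed
Meaning = past tense


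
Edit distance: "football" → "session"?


Word 1: "football" (length 8)
Word 2: "session" (length 7)
One optimal edit sequence (insert/delete/substitute each cost 1):
  1. delete 'f'  (+1)
  2. substitute 'o' -> 's'  (+1)
  3. substitute 'o' -> 'e'  (+1)
  4. substitute 't' -> 's'  (+1)
  5. substitute 'b' -> 's'  (+1)
  6. substitute 'a' -> 'i'  (+1)
  7. substitute 'l' -> 'o'  (+1)
  8. substitute 'l' -> 'n'  (+1)
Total edit operations: 8
Edit distance = 8


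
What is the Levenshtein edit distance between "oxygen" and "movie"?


Word 1: "oxygen" (length 6)
Word 2: "movie" (length 5)
One optimal edit sequence (insert/delete/substitute each cost 1):
  1. substitute 'o' -> 'm'  (+1)
  2. substitute 'x' -> 'o'  (+1)
  3. substitute 'y' -> 'v'  (+1)
  4. substitute 'g' -> 'i'  (+1)
  5. keep 'e'
  6. delete 'n'  (+1)
Total edit operations: 5
Edit distance = 5


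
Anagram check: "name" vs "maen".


Word 1: "name" → sorted: aemn
Word 2: "maen" → sorted: aemn
Same letters? aemn == aemn
Anagram = Yes


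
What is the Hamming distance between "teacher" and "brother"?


Comparing character by character (same length = 7):
  Pos 0: 't' vs 'b' !=
  Pos 1: 'e' vs 'r' !=
  Pos 2: 'a' vs 'o' !=
  Pos 3: 'c' vs 't' !=
  Pos 4: 'h' vs 'h' =
  Pos 5: 'e' vs 'e' =
  Pos 6: 'r' vs 'r' =
Hamming distance = 4


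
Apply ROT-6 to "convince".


Word: "convince"
Shift: 6
Each letter → (letter + shift) mod 26:
  'c' (2) + 6 = 8 → 'i'
  'o' (14) + 6 = 20 → 'u'
  'n' (13) + 6 = 19 → 't'
  'v' (21) + 6 = 1 → 'b'
  'i' (8) + 6 = 14 → 'o'
  'n' (13) + 6 = 19 → 't'
  'c' (2) + 6 = 8 → 'i'
  'e' (4) + 6 = 10 → 'k'
Result = "iutbotik"


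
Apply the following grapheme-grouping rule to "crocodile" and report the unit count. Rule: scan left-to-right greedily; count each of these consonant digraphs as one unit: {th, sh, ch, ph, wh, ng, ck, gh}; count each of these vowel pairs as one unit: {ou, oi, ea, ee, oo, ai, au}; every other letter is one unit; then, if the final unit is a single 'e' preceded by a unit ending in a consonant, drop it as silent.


Word: "crocodile" (9 letters)
Left-to-right scan:
  (1) 'c' (letter)
  (2) 'r' (letter)
  (3) 'o' (letter)
  (4) 'c' (letter)
  (5) 'o' (letter)
  (6) 'd' (letter)
  (7) 'i' (letter)
  (8) 'l' (letter)
  (9) 'e' (letter)
Units from scan: 9
Final unit is 'e' after a consonant -> drop as silent (-1)
Sound units = 8 units


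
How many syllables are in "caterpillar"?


Word: "caterpillar"
Syllable breakdown: cat-er-pil-lar
Counting: 4 parts
= 4 syllables


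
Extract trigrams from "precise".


Word: "precise" (length 7)
Number of trigrams = 7 - 3 + 1 = 5
  Position 0: "pre"
  Position 1: "rec"
  Position 2: "eci"
  Position 3: "cis"
  Position 4: "ise"
Trigrams = "pre", "rec", "eci", "cis", "ise"


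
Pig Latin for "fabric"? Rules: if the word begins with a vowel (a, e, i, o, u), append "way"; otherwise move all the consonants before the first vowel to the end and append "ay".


Word: "fabric"
Starts with consonant(s) → move to end, add 'ay'
Consonant cluster: "f"
Pig Latin = "abricfay"


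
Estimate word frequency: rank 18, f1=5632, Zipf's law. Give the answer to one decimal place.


Zipf's law: f(r) = f(1) / r
f(1) = 5632
f(18) = 5632 / 18
= 312.9 occurrences


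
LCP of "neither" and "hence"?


Word 1: "neither"
Word 2: "hence"
Comparing from start:
  Pos 0: 'n' != 'h' (stop)
LCP = "" (length 0)


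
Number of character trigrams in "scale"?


Word: "scale" (length 5)
Number of 3-grams = length - 3 + 1 = 5 - 3 + 1
= 3


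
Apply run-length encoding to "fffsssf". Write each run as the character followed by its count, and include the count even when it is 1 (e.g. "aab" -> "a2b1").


String: "fffsssf"
Scanning for consecutive runs:
  'f' x 3
  's' x 3
  'f' x 1
RLE = "f3s3f1"


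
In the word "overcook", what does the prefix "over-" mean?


Prefix: over-
Example: overcook = over- + cook
Meaning = excessive


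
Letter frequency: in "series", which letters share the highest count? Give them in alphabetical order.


Word: "series"
Letter counts:
  'e': 2
  'i': 1
  'r': 1
  's': 2
Maximum count = 2
Most frequent = 'e', 's' (2 times each)


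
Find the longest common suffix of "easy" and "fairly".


Word 1: "easy"
Word 2: "fairly"
Comparing from end:
  Pos -1: 'y' == 'y'
  Pos -2: 's' != 'l' (stop)
LCS = "y" (length 1)


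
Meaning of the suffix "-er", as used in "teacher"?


Suffix: -er
Example: teacher = teach + -er
Meaning = one who / more


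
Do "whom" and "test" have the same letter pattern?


Pattern of "whom": [0, 1, 2, 3]
Pattern of "test": [0, 1, 2, 0]
Patterns do not match
Same pattern = No


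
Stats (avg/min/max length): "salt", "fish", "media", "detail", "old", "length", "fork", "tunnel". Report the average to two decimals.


Lengths: "salt"=4, "fish"=4, "media"=5, "detail"=6, "old"=3, "length"=6, "fork"=4, "tunnel"=6
Sum = 38, Count = 8
Average = 38/8 = 4.75
= avg=4.75, min=3, max=6


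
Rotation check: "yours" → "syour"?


Word: "yours", Candidate: "syour"
Method: check if candidate is substring of word+word
"yoursyours" contains "syour"? Yes
Is rotation = Yes


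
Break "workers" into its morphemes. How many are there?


Word: "workers"
Morphemes: work | -er | -s
Each morpheme carries meaning
= 3 morphemes


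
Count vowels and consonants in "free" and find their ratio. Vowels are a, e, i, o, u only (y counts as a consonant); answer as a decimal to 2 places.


Word: "free"
Vowels (a,e,i,o,u): 2
Consonants: 2
Ratio = 2/2
= 1.00


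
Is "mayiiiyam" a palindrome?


Word: "mayiiiyam"
Reversed: "mayiiiyam"
Forward == Backward? mayiiiyam == mayiiiyam
Palindrome = Yes


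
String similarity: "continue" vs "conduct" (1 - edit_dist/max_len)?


Word 1: "continue" (length 8)
Word 2: "conduct" (length 7)
One optimal edit sequence:
  1. keep 'c'
  2. keep 'o'
  3. keep 'n'
  4. delete 't'  (+1)
  5. substitute 'i' -> 'd'  (+1)
  6. substitute 'n' -> 'u'  (+1)
  7. substitute 'u' -> 'c'  (+1)
  8. substitute 'e' -> 't'  (+1)
Edit distance = 5
Max length = max(8, 7) = 8
Similarity = 1 - 5/8
= 0.3750
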